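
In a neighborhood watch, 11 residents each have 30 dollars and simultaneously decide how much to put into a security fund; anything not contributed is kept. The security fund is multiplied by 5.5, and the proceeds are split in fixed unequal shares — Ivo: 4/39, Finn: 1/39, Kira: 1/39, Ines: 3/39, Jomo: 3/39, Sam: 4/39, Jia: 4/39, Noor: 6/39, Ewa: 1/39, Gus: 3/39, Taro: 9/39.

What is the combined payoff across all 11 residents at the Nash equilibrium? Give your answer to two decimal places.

465.00 dollars

For player j, contributing a unit is worthwhile iff 5.5 × (j's share) ≥ 1, i.e. iff j's share is at least 0.1818.
Only Taro (9/39) clears that bar, contributing 30; the remaining 10 contribute 0. Total contributed: 30.
The security fund pays out 5.5 × 30 = 165.00 in total (split across the unequal shares, but the aggregate is all that matters for the group sum).
The 10 free-riders keep 30 each, adding 300. Group total = 300 + 165.00 = 465.00.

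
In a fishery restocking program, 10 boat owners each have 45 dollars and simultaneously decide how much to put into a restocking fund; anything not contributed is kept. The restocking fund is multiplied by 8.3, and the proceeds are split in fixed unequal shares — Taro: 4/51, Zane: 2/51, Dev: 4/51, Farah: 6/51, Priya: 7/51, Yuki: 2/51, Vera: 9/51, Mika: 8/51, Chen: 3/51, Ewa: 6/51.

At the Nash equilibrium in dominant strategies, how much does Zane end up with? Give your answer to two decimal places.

88.94 dollars

Each unit j contributes comes back to j as 8.3 × (j's share), so j prefers to contribute only if that share exceeds 1/8.3 = 0.1205; otherwise keeping the unit dominates.
Priya, Vera and Mika clear that bar, contributing 45 each; the remaining 7 contribute 0. Total contributed: 135.
Zane keeps 45 and receives 8.3 × 135 × 2/51 = 43.94 from the restocking fund, for a payoff of 88.94.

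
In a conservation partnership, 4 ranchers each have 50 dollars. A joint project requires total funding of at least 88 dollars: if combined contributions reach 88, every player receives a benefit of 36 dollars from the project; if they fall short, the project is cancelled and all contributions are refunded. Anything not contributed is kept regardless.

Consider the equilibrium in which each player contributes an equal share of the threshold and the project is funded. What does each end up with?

Equal share of the threshold: 88/4 = 22.
At this profile no one gains by cutting their contribution: any cut drops the total below 88, the project is cancelled, contributions are refunded, and the deviator ends with 50, which is less than 50 − 22 + 36 = 64. Contributing more than 22 just wastes the excess. So contributing exactly 22 is a best response.
Each player's payoff: 50 − 22 + 36 = 64.

64 dollars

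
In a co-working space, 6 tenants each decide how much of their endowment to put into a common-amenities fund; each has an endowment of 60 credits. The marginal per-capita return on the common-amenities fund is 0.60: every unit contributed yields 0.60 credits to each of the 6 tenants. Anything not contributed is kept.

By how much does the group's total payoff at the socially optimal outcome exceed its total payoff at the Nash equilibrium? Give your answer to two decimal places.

The private return per contributed unit is 0.60 < 1, so contributing 0 is dominant for every player. At the Nash equilibrium everyone keeps their 60, and the group total is 6 × 60 = 360.
Each contributed unit returns 3.600 to the group as a whole (0.60 to each of 6 players), which exceeds 1, so the social optimum is full contribution: group total = 3.600 × 360 = 1296.00.
Efficiency loss = 1296.00 − 360 = 936.00.

936.00 credits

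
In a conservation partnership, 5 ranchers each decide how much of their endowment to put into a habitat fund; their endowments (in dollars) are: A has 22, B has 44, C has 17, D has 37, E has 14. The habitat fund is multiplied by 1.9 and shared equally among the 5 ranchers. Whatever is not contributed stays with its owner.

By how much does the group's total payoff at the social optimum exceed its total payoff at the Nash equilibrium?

120.60 dollars

The private return per contributed unit is 1.9/5 = 0.3800 < 1 for every player regardless of endowment, so the Nash equilibrium is zero contribution and the group total is Σ E_j = 22 + 44 + 17 + 37 + 14 = 134.
Each contributed unit returns 1.900 to the group, so the social optimum is full contribution by everyone: group total = 1.900 × 134 = 254.60.
Efficiency loss = (1.900 − 1) × 134 = 120.60.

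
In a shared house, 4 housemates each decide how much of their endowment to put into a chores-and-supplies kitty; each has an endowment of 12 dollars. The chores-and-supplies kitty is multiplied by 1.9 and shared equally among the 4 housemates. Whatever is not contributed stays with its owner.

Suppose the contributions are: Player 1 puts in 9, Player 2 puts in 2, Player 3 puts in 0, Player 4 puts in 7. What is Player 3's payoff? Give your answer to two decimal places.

20.55 dollars

Total contributed: 9 + 2 + 0 + 7 = 18.
Each receives 1.9 × 18 / 4 = 8.55 from the chores-and-supplies kitty.
Player 3 keeps 12 − 0 = 12, so Player 3's payoff is 12 + 8.55 = 20.55.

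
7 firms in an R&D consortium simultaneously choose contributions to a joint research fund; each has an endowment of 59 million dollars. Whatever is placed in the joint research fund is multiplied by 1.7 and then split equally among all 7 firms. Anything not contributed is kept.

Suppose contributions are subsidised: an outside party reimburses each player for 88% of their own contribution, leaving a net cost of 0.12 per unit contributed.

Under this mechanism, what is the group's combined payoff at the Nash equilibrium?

1065.54 million dollars

With the mechanism, a contributed unit returns (1.7/7) / 0.12 = 2.0238 per unit of net cost to the contributor — now above 1 — so contributing fully is weakly dominant for every player.
So the Nash equilibrium is full contribution by all 7; the group earns 7 × (59 × 0.88 + 1.7 × 59) = 1065.54.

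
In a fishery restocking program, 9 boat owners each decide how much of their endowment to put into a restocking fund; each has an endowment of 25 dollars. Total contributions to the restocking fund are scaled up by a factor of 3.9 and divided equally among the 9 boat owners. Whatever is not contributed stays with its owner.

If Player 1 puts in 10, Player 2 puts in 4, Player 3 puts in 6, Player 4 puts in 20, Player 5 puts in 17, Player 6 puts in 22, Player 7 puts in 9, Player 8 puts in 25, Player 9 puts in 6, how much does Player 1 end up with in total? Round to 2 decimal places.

Total contributed: 10 + 4 + 6 + 20 + 17 + 22 + 9 + 25 + 6 = 119.
Each receives 3.9 × 119 / 9 = 51.57 from the restocking fund.
Player 1 keeps 25 − 10 = 15, so Player 1's payoff is 15 + 51.57 = 66.57.

66.57 dollars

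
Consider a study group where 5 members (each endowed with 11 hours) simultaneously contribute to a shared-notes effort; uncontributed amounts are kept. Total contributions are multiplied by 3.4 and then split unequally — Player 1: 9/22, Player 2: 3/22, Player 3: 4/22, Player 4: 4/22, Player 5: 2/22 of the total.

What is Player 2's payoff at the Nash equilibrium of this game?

16.10 hours

For player j, contributing a unit is worthwhile iff 3.4 × (j's share) ≥ 1, i.e. iff j's share is at least 0.2941.
The only share above 0.2941 is Player 1's 9/22, contributing 11; the remaining 4 contribute 0. Total contributed: 11.
Player 2 keeps 11 and receives 3.4 × 11 × 3/22 = 5.10 from the shared-notes effort, for a payoff of 16.10.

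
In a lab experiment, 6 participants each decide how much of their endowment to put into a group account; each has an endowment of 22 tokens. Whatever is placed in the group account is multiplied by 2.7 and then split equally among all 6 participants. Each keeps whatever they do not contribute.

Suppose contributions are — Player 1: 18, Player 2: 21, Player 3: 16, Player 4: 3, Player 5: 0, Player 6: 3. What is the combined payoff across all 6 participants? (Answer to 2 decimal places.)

Total contributed: 18 + 21 + 16 + 3 + 0 + 3 = 61; total kept: 6 × 22 − 61 = 71.
The group account pays out 2.7 × 61 = 164.70 in aggregate.
Group total = 71 + 164.70 = 235.70.

235.70 tokens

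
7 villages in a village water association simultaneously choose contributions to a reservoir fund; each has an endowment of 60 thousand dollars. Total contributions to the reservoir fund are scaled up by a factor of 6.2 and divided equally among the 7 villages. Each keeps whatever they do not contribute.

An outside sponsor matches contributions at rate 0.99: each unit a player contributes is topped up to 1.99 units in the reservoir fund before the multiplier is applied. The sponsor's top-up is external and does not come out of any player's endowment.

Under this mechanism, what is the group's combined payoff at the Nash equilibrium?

With the mechanism, a contributed unit returns 6.2 × 1.99 / 7 = 1.7626 per unit of net cost to the contributor — now above 1 — so contributing fully is weakly dominant for every player.
At the Nash equilibrium everyone contributes 60. Group total payoff = 6.2 × 1.99 × 420 = 5181.96.

5181.96 thousand dollars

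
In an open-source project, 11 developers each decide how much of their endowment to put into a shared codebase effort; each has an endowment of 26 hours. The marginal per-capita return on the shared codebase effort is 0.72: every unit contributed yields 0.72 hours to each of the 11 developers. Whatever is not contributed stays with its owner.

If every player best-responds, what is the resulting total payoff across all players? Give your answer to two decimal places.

286.00 hours

The private return per contributed unit is 0.72 < 1, so contributing 0 is dominant for every player. At the Nash equilibrium everyone keeps their 26, and the group total is 11 × 26 = 286.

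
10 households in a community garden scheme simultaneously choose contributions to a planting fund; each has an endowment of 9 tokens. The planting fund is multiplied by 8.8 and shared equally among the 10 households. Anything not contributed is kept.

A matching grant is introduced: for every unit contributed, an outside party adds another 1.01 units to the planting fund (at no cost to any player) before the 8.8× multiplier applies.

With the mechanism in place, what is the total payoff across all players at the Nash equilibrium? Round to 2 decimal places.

The effective private return per unit is now 8.8 × 2.01 / 10 = 1.7688 > 1, so every player's dominant strategy flips to full contribution.
At the Nash equilibrium everyone contributes 9. Group total payoff = 8.8 × 2.01 × 90 = 1591.92.

1591.92 tokens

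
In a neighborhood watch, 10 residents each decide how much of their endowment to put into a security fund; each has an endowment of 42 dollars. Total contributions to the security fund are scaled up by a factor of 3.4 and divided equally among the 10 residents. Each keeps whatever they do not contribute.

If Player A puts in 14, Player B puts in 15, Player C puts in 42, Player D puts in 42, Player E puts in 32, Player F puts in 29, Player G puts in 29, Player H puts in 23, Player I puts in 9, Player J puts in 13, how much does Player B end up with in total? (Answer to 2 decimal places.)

Total contributed: 14 + 15 + 42 + 42 + 32 + 29 + 29 + 23 + 9 + 13 = 248.
Each receives 3.4 × 248 / 10 = 84.32 from the security fund.
Player B keeps 42 − 15 = 27, so Player B's payoff is 27 + 84.32 = 111.32.

111.32 dollars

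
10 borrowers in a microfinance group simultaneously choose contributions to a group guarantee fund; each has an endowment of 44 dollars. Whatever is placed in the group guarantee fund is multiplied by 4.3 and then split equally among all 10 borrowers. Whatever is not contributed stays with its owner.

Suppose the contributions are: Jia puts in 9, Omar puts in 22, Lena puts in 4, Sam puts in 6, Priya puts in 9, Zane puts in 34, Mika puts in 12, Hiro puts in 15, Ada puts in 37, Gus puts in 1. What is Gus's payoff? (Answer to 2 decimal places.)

Total contributed: 9 + 22 + 4 + 6 + 9 + 34 + 12 + 15 + 37 + 1 = 149.
Each receives 4.3 × 149 / 10 = 64.07 from the group guarantee fund.
Gus keeps 44 − 1 = 43, so Gus's payoff is 43 + 64.07 = 107.07.

107.07 dollars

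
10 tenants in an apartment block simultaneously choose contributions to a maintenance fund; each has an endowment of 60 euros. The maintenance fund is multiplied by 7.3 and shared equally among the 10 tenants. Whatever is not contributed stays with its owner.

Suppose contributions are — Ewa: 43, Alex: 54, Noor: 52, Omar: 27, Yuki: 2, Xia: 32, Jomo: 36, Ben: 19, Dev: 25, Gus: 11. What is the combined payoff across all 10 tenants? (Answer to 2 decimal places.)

Total contributed: 43 + 54 + 52 + 27 + 2 + 32 + 36 + 19 + 25 + 11 = 301; total kept: 10 × 60 − 301 = 299.
The maintenance fund pays out 7.3 × 301 = 2197.30 in aggregate.
Group total = 299 + 2197.30 = 2496.30.

2496.30 euros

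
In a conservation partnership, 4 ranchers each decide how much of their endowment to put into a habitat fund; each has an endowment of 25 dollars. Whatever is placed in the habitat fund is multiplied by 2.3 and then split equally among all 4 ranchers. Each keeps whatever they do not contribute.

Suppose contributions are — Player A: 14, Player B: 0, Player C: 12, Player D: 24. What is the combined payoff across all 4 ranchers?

165.00 dollars

Total contributed: 14 + 0 + 12 + 24 = 50; total kept: 4 × 25 − 50 = 50.
The habitat fund pays out 2.3 × 50 = 115.00 in aggregate.
Group total = 50 + 115.00 = 165.00.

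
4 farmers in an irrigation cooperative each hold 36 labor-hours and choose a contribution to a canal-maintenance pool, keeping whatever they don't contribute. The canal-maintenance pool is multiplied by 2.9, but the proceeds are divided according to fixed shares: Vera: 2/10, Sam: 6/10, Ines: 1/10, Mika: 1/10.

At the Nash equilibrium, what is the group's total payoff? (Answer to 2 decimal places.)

212.40 labor-hours

A player with share s gets back 2.9·s per unit contributed, so full contribution is dominant for anyone with s > 1/2.9 = 0.3448 and zero contribution is dominant for anyone below.
Sam alone (share 6/10) is above the threshold, contributing 36; the remaining 3 contribute 0. Total contributed: 36.
The canal-maintenance pool pays out 2.9 × 36 = 104.40 in total (split across the unequal shares, but the aggregate is all that matters for the group sum).
The 3 free-riders keep 36 each, adding 108. Group total = 108 + 104.40 = 212.40.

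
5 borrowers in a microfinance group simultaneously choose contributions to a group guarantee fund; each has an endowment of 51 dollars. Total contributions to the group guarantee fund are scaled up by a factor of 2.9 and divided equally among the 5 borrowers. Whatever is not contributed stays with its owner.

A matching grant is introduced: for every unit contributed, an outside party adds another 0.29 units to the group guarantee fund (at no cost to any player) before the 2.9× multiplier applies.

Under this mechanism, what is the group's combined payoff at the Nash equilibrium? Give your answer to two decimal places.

255.00 dollars

With the mechanism, a contributed unit returns 2.9 × 1.29 / 5 = 0.7482 per unit of net cost — still below 1 — so contributing 0 remains dominant for every player.
Everyone keeps their endowment and the group total is 5 × 51 = 255.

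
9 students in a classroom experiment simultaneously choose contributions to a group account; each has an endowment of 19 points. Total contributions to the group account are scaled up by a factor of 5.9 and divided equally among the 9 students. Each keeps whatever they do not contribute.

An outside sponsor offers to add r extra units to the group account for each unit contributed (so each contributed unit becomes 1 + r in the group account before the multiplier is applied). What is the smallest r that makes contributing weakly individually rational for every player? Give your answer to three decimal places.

0.525

With matching at rate r, one contributed unit becomes (1 + r) in the group account and returns 5.9 × (1 + r) / 9 to the contributor.
Setting this equal to 1: 1 + r = 9/5.9 = 1.5254.
So the minimum matching rate is r = 1.5254 − 1 = 0.525.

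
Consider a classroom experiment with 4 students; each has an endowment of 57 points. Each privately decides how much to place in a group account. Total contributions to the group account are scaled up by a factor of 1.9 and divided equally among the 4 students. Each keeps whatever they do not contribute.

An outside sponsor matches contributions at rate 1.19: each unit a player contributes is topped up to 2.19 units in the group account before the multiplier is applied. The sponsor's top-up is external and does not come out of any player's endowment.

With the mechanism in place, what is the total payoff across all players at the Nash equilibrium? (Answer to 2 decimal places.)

With the mechanism, a contributed unit returns 1.9 × 2.19 / 4 = 1.0403 per unit of net cost to the contributor — now above 1 — so contributing fully is weakly dominant for every player.
So the Nash equilibrium is full contribution by all 4; the group earns 1.9 × 2.19 × 228 = 948.71.

948.71 points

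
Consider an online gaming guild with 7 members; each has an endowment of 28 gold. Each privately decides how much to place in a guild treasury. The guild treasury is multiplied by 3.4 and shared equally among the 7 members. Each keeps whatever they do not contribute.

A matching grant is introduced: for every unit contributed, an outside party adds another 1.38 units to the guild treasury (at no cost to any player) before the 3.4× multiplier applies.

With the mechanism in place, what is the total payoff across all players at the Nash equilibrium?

1586.03 gold

With the mechanism, a contributed unit returns 3.4 × 2.38 / 7 = 1.1560 per unit of net cost to the contributor — now above 1 — so contributing fully is weakly dominant for every player.
So the Nash equilibrium is full contribution by all 7; the group earns 3.4 × 2.38 × 196 = 1586.03.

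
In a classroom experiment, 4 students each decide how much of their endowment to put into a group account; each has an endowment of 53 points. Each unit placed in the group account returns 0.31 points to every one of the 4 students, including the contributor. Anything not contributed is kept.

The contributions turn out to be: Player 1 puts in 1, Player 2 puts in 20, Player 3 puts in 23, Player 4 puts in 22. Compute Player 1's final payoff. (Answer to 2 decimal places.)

72.46 points

Total contributed: 1 + 20 + 23 + 22 = 66.
Each receives 0.31 × 66 = 20.46 from the group account.
Player 1 keeps 53 − 1 = 52, so Player 1's payoff is 52 + 20.46 = 72.46.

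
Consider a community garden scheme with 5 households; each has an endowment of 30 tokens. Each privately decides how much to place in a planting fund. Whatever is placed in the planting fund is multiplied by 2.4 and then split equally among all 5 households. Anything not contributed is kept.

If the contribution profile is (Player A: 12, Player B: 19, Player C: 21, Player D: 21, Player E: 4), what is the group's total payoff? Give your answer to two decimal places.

257.80 tokens

Total contributed: 12 + 19 + 21 + 21 + 4 = 77; total kept: 5 × 30 − 77 = 73.
The planting fund pays out 2.4 × 77 = 184.80 in aggregate.
Group total = 73 + 184.80 = 257.80.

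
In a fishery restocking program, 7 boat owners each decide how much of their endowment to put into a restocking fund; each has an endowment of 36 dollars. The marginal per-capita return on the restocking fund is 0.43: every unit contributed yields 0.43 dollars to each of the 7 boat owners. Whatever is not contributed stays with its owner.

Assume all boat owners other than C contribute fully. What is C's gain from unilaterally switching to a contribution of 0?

Switching from a contribution of 36 to 0 lets C keep an extra 36 dollars, but lowers the restocking fund by 36, which costs C their own share of that drop: 0.43 × 36 = 15.48.
Net gain = 36 − 15.48 = 20.52. The private return per contributed unit (0.43) is below 1, so free-riding is indeed the best response regardless of what the others do.

20.52 dollars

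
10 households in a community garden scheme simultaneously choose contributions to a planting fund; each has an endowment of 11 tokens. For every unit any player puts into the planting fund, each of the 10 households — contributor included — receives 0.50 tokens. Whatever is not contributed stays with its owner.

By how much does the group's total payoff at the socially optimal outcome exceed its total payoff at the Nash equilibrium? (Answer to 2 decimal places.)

The private return per contributed unit is 0.50 < 1, so contributing 0 is dominant for every player. At the Nash equilibrium everyone keeps their 11, and the group total is 10 × 11 = 110.
Each contributed unit returns 5.000 to the group as a whole (0.50 to each of 10 players), which exceeds 1, so the social optimum is full contribution: group total = 5.000 × 110 = 550.00.
Efficiency loss = 550.00 − 110 = 440.00.

440.00 tokens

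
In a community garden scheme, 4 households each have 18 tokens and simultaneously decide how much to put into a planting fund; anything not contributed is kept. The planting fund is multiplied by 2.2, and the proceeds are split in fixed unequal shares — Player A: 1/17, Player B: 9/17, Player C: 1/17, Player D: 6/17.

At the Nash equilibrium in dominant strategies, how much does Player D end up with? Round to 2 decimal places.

Each unit j contributes comes back to j as 2.2 × (j's share), so j prefers to contribute only if that share exceeds 1/2.2 = 0.4545; otherwise keeping the unit dominates.
Player B alone (share 9/17) is above the threshold, contributing 18; the remaining 3 contribute 0. Total contributed: 18.
Player D keeps 18 and receives 2.2 × 18 × 6/17 = 13.98 from the planting fund, for a payoff of 31.98.

31.98 tokens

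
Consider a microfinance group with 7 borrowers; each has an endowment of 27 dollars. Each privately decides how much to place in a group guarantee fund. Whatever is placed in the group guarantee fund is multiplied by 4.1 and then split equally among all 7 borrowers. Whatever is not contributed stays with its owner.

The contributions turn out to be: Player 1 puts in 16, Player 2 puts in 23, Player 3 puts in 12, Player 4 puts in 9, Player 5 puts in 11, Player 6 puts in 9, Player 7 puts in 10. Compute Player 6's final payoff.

Total contributed: 16 + 23 + 12 + 9 + 11 + 9 + 10 = 90.
Each receives 4.1 × 90 / 7 = 52.71 from the group guarantee fund.
Player 6 keeps 27 − 9 = 18, so Player 6's payoff is 18 + 52.71 = 70.71.

70.71 dollars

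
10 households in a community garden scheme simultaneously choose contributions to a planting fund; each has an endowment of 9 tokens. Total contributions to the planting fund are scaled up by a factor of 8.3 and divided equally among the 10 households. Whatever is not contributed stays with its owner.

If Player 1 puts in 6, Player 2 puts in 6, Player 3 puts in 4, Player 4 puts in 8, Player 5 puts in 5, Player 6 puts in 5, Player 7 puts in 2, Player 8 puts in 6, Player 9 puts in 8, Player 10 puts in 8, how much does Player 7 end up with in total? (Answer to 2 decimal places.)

55.14 tokens

Total contributed: 6 + 6 + 4 + 8 + 5 + 5 + 2 + 6 + 8 + 8 = 58.
Each receives 8.3 × 58 / 10 = 48.14 from the planting fund.
Player 7 keeps 9 − 2 = 7, so Player 7's payoff is 7 + 48.14 = 55.14.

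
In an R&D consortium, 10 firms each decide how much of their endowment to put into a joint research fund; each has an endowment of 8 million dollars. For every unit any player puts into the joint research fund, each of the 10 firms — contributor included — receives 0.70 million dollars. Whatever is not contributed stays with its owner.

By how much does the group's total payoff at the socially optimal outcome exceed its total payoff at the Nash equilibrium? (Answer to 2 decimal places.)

480.00 million dollars

The private return per contributed unit is 0.70 < 1, so contributing 0 is dominant for every player. At the Nash equilibrium everyone keeps their 8, and the group total is 10 × 8 = 80.
Each contributed unit returns 7.000 to the group as a whole (0.70 to each of 10 players), which exceeds 1, so the social optimum is full contribution: group total = 7.000 × 80 = 560.00.
Efficiency loss = 560.00 − 80 = 480.00.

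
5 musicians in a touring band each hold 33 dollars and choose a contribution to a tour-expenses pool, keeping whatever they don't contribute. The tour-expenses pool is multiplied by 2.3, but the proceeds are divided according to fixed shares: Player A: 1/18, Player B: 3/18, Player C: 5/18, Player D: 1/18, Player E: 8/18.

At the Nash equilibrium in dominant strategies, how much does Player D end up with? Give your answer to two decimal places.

For player j, contributing a unit is worthwhile iff 2.3 × (j's share) ≥ 1, i.e. iff j's share is at least 0.4348.
Only Player E (8/18) clears that bar, contributing 33; the remaining 4 contribute 0. Total contributed: 33.
Player D keeps 33 and receives 2.3 × 33 × 1/18 = 4.22 from the tour-expenses pool, for a payoff of 37.22.

37.22 dollars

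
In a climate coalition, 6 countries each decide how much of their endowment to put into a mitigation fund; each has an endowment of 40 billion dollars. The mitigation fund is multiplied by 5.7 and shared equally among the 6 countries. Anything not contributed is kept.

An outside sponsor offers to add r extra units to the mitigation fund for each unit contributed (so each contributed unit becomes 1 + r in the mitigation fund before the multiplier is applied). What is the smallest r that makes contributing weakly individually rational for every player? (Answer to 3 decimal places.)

0.053

With matching at rate r, one contributed unit becomes (1 + r) in the mitigation fund and returns 5.7 × (1 + r) / 6 to the contributor.
Setting this equal to 1: 1 + r = 6/5.7 = 1.0526.
So the minimum matching rate is r = 1.0526 − 1 = 0.053.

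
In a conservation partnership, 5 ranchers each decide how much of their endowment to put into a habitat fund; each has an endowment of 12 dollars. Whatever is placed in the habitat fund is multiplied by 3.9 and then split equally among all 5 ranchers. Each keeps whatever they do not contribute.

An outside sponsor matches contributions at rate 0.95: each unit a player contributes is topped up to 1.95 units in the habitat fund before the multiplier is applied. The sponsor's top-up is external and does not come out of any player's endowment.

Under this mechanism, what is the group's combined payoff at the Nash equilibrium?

With the mechanism, a contributed unit returns 3.9 × 1.95 / 5 = 1.5210 per unit of net cost to the contributor — now above 1 — so contributing fully is weakly dominant for every player.
So the Nash equilibrium is full contribution by all 5; the group earns 3.9 × 1.95 × 60 = 456.30.

456.30 dollars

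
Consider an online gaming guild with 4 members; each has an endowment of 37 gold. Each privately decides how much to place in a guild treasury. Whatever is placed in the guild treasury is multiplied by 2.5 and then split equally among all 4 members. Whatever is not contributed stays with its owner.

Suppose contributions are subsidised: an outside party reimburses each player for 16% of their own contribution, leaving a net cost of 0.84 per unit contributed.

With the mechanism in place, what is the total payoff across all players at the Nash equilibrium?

148.00 gold

The effective private return is (2.5/4) / 0.84 = 0.7440, which is still under 1, so the mechanism doesn't change anyone's dominant strategy: zero contribution.
Everyone keeps their endowment and the group total is 4 × 37 = 148.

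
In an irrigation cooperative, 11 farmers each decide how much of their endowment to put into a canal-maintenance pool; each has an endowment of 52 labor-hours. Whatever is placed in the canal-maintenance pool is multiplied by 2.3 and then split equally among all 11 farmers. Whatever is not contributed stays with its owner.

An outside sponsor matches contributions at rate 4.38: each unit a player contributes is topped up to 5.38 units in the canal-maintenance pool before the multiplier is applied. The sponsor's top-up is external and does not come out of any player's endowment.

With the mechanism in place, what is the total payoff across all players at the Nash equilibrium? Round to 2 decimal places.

With the mechanism, a contributed unit returns 2.3 × 5.38 / 11 = 1.1249 per unit of net cost to the contributor — now above 1 — so contributing fully is weakly dominant for every player.
So the Nash equilibrium is full contribution by all 11; the group earns 2.3 × 5.38 × 572 = 7077.93.

7077.93 labor-hours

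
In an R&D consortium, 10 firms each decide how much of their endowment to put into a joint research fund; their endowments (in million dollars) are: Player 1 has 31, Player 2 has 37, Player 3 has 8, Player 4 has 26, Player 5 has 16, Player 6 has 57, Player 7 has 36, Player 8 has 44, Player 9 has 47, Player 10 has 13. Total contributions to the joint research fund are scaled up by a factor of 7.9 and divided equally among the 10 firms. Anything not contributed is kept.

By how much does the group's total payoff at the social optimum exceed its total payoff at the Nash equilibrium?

2173.50 million dollars

The private return per contributed unit is 7.9/10 = 0.7900 < 1 for every player regardless of endowment, so the Nash equilibrium is zero contribution and the group total is Σ E_j = 31 + 37 + 8 + 26 + 16 + 57 + 36 + 44 + 47 + 13 = 315.
Each contributed unit returns 7.900 to the group, so the social optimum is full contribution by everyone: group total = 7.900 × 315 = 2488.50.
Efficiency loss = (7.900 − 1) × 315 = 2173.50.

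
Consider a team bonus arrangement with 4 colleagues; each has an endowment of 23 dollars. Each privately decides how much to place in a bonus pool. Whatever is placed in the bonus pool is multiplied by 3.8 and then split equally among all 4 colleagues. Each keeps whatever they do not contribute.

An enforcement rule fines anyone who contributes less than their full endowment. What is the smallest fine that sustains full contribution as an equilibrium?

1.15 dollars

Given the others contribute fully, the best deviation is to contribute 0 (any partial contribution still incurs the fine and gives up units whose private return 0.9500 is below 1).
Deviating from 23 to 0 saves 23 dollars but forfeits the deviator's share of the drop in the bonus pool: 3.8/4 × 23 = 21.85.
So the deviation gain is 23 − 21.85 = 1.15, and the fine must be at least 1.15 dollars to wipe it out.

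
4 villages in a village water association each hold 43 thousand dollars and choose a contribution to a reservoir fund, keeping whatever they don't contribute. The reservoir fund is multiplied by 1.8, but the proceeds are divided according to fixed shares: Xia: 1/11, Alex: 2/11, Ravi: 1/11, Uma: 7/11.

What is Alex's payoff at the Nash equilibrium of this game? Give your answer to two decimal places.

Each unit j contributes comes back to j as 1.8 × (j's share), so j prefers to contribute only if that share exceeds 1/1.8 = 0.5556; otherwise keeping the unit dominates.
The only share above 0.5556 is Uma's 7/11, contributing 43; the remaining 3 contribute 0. Total contributed: 43.
Alex keeps 43 and receives 1.8 × 43 × 2/11 = 14.07 from the reservoir fund, for a payoff of 57.07.

57.07 thousand dollars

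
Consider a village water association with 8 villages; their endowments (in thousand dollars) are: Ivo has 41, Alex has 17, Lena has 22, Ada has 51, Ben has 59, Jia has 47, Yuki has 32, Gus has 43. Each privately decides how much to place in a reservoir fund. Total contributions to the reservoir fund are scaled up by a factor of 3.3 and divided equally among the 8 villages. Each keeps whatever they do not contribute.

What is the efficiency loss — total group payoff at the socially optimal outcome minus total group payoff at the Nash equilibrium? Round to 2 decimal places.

The private return per contributed unit is 3.3/8 = 0.4125 < 1 for every player regardless of endowment, so the Nash equilibrium is zero contribution and the group total is Σ E_j = 41 + 17 + 22 + 51 + 59 + 47 + 32 + 43 = 312.
Each contributed unit returns 3.300 to the group, so the social optimum is full contribution by everyone: group total = 3.300 × 312 = 1029.60.
Efficiency loss = (3.300 − 1) × 312 = 717.60.

717.60 thousand dollars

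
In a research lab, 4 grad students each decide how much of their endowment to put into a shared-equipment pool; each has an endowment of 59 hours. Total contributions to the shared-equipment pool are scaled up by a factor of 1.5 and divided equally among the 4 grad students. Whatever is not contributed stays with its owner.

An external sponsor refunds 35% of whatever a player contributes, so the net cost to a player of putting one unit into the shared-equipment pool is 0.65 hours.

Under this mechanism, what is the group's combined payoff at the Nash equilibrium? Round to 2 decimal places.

236.00 hours

Even with the mechanism, each unit contributed returns only (1.5/4) / 0.65 = 0.5769 per unit of net cost, so contributing nothing is still dominant.
At the Nash equilibrium no one contributes; group total payoff = 4 × 59 = 236.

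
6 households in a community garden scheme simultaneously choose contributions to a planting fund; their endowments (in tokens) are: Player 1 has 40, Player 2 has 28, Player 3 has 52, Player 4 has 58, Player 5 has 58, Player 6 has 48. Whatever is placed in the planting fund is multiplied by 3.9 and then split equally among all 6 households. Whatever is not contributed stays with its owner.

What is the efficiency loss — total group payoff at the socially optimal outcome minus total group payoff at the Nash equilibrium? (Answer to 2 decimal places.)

823.60 tokens

The private return per contributed unit is 3.9/6 = 0.6500 < 1 for every player regardless of endowment, so the Nash equilibrium is zero contribution and the group total is Σ E_j = 40 + 28 + 52 + 58 + 58 + 48 = 284.
Each contributed unit returns 3.900 to the group, so the social optimum is full contribution by everyone: group total = 3.900 × 284 = 1107.60.
Efficiency loss = (3.900 − 1) × 284 = 823.60.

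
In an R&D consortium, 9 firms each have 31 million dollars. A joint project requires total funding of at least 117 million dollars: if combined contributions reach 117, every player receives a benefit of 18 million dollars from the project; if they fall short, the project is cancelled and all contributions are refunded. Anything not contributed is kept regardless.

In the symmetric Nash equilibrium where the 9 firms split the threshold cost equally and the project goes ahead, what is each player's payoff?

Equal share of the threshold: 117/9 = 13.
At this profile no one gains by cutting their contribution: any cut drops the total below 117, the project is cancelled, contributions are refunded, and the deviator ends with 31, which is less than 31 − 13 + 18 = 36. Contributing more than 13 just wastes the excess. So contributing exactly 13 is a best response.
Each player's payoff: 31 − 13 + 18 = 36.

36 million dollars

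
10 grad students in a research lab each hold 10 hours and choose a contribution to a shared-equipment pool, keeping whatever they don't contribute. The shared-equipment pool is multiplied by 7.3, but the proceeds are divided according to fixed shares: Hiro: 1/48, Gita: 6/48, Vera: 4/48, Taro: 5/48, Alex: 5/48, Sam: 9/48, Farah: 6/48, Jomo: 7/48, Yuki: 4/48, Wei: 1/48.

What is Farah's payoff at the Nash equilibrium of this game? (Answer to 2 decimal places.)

A player with share s gets back 7.3·s per unit contributed, so full contribution is dominant for anyone with s > 1/7.3 = 0.1370 and zero contribution is dominant for anyone below.
Sam and Jomo clear that bar, contributing 10 each; the remaining 8 contribute 0. Total contributed: 20.
Farah keeps 10 and receives 7.3 × 20 × 6/48 = 18.25 from the shared-equipment pool, for a payoff of 28.25.

28.25 hours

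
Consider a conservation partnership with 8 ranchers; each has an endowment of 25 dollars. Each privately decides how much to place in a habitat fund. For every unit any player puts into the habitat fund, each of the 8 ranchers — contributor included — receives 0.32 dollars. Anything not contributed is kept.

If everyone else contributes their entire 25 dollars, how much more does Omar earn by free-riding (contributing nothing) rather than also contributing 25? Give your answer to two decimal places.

17.00 dollars

Switching from a contribution of 25 to 0 lets Omar keep an extra 25 dollars, but lowers the habitat fund by 25, which costs Omar their own share of that drop: 0.32 × 25 = 8.00.
Net gain = 25 − 8.00 = 17.00. The private return per contributed unit (0.32) is below 1, so free-riding is indeed the best response regardless of what the others do.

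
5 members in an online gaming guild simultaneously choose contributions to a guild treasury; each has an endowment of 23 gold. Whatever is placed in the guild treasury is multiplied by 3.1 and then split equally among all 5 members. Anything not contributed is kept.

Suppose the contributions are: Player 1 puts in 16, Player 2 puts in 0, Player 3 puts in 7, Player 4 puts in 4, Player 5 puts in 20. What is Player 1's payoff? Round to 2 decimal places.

Total contributed: 16 + 0 + 7 + 4 + 20 = 47.
Each receives 3.1 × 47 / 5 = 29.14 from the guild treasury.
Player 1 keeps 23 − 16 = 7, so Player 1's payoff is 7 + 29.14 = 36.14.

36.14 gold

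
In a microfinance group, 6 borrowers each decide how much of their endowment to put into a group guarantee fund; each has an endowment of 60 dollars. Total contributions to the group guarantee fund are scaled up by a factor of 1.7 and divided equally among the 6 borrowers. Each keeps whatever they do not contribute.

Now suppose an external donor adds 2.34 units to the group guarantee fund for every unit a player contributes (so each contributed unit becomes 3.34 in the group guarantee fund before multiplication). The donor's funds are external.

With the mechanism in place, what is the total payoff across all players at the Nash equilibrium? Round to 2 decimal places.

360.00 dollars

Even with the mechanism, each unit contributed returns only 1.7 × 3.34 / 6 = 0.9463 per unit of net cost, so contributing nothing is still dominant.
Everyone keeps their endowment and the group total is 6 × 60 = 360.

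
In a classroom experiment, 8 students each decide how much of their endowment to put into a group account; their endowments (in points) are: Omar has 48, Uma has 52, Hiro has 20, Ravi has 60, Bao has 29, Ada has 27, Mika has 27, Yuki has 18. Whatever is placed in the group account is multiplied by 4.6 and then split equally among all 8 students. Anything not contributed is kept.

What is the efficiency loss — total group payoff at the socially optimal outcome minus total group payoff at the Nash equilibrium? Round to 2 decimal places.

The private return per contributed unit is 4.6/8 = 0.5750 < 1 for every player regardless of endowment, so the Nash equilibrium is zero contribution and the group total is Σ E_j = 48 + 52 + 20 + 60 + 29 + 27 + 27 + 18 = 281.
Each contributed unit returns 4.600 to the group, so the social optimum is full contribution by everyone: group total = 4.600 × 281 = 1292.60.
Efficiency loss = (4.600 − 1) × 281 = 1011.60.

1011.60 points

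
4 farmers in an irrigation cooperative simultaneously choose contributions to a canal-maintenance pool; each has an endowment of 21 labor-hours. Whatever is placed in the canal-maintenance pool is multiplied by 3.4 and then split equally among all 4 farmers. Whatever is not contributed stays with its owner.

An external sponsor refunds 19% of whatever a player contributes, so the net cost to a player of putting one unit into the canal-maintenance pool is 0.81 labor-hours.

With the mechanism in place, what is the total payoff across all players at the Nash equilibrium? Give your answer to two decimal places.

301.56 labor-hours

Under the mechanism each unit contributed yields (3.4/4) / 0.81 = 1.0494 back to its contributor per unit of net cost, which exceeds 1, making full contribution the dominant choice for everyone.
At the Nash equilibrium everyone contributes 21. Group total payoff = 4 × (21 × 0.19 + 3.4 × 21) = 301.56.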